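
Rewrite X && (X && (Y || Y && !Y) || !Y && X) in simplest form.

X

X && (X && (Y || Y && !Y) || !Y && X)
= X && (X && Y || !Y && X)
= X && X
= X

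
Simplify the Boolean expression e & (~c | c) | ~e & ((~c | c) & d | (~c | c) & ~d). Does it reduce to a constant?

1

e & (~c | c) | ~e & ((~c | c) & d | (~c | c) & ~d)
= e & (~c | c) | ~e & (~c | c)   (distribution)
= ~c | c   (distribution)
= 1   (complement)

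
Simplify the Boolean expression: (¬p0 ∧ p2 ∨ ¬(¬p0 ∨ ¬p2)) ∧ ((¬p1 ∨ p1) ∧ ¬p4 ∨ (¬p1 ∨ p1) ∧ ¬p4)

p2 ∧ ¬p4

(¬p0 ∧ p2 ∨ ¬(¬p0 ∨ ¬p2)) ∧ ((¬p1 ∨ p1) ∧ ¬p4 ∨ (¬p1 ∨ p1) ∧ ¬p4)
= (¬p0 ∧ p2 ∨ ¬(¬p0 ∨ ¬p2)) ∧ (¬p1 ∨ p1) ∧ ¬p4   (idempotence)
= (¬p0 ∧ p2 ∨ ¬(¬p0 ∨ ¬p2)) ∧ ¬p4   (complement / identity)
= (¬p0 ∧ p2 ∨ p0 ∧ p2) ∧ ¬p4   (De Morgan)
= p2 ∧ ¬p4   (distribution)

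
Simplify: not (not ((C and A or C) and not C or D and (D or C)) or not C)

not (not ((C and A or C) and not C or D and (D or C)) or not C)
= not (not ((C and A or C) and not C or D) or not C)   [absorption]
= ((C and A or C) and not C or D) and C   [De Morgan]
= (C and not C or D) and C   [absorption]
= D and C   [complement / identity]

D and C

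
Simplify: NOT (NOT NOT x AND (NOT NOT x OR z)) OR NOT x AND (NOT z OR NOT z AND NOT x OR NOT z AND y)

NOT x

NOT (NOT NOT x AND (NOT NOT x OR z)) OR NOT x AND (NOT z OR NOT z AND NOT x OR NOT z AND y)
= NOT (NOT NOT x AND (NOT NOT x OR z)) OR NOT x AND (NOT z OR NOT z AND y)   — absorption
= NOT NOT NOT x OR NOT x AND (NOT z OR NOT z AND y)   — absorption
= NOT NOT NOT x OR NOT x AND NOT z   — absorption
= NOT x OR NOT x AND NOT z   — double negation
= NOT x   — absorption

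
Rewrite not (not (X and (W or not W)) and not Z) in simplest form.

not (not (X and (W or not W)) and not Z)
= X and (W or not W) or Z   (De Morgan)
= X or Z   (complement / identity)

X or Z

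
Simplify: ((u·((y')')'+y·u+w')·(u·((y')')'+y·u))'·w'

u'·w'

((u·((y')')'+y·u+w')·(u·((y')')'+y·u))'·w'
= (u·((y')')'+y·u)'·w'   (absorption)
= (u·y'+y·u)'·w'   (double negation)
= u'·w'   (distribution)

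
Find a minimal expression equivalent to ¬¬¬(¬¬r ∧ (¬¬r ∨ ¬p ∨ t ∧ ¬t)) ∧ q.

¬r ∧ q

¬¬¬(¬¬r ∧ (¬¬r ∨ ¬p ∨ t ∧ ¬t)) ∧ q
= ¬¬¬(¬¬r ∧ (¬¬r ∨ ¬p)) ∧ q   (complement / identity)
= ¬¬¬¬¬r ∧ q   (absorption)
= ¬¬¬r ∧ q   (double negation)
= ¬r ∧ q   (double negation)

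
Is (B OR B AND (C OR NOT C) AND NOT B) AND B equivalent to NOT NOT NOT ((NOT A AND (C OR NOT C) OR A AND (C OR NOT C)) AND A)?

No

E1: (B OR B AND (C OR NOT C) AND NOT B) AND B
    = (B OR B AND NOT B) AND B   [complement / identity]
    = B AND B   [complement / identity]
    = B   [idempotence]
E2: NOT NOT NOT ((NOT A AND (C OR NOT C) OR A AND (C OR NOT C)) AND A)
    = NOT NOT NOT ((C OR NOT C) AND A)   [distribution]
    = NOT NOT NOT A   [complement / identity]
    = NOT A   [double negation]
These differ: at A=1, B=1, C=0, E1 = 1 but E2 = 0.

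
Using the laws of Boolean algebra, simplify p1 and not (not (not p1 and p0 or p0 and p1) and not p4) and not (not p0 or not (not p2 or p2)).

p1 and not (not (not p1 and p0 or p0 and p1) and not p4) and not (not p0 or not (not p2 or p2))
= p1 and not (not p0 and not p4) and not (not p0 or not (not p2 or p2))   [distribution]
= p1 and (p0 or p4) and not (not p0 or not (not p2 or p2))   [De Morgan]
= p1 and (p0 or p4) and p0 and (not p2 or p2)   [De Morgan]
= p1 and (p0 or p4) and p0   [complement / identity]
= p1 and p0   [absorption]

p1 and p0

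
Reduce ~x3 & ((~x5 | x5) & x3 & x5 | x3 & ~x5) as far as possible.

0

~x3 & ((~x5 | x5) & x3 & x5 | x3 & ~x5)
= ~x3 & (x3 & x5 | x3 & ~x5)   [complement / identity]
= ~x3 & x3   [distribution]
= 0   [complement]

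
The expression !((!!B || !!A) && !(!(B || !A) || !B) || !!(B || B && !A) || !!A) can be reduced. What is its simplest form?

!((!!B || !!A) && !(!(B || !A) || !B) || !!(B || B && !A) || !!A)
= !((!!B || !!A) && !(!(B || !A) || !B) || !!B || !!A)
= !((!!B || !!A) && (B || !A) && B || !!B || !!A)
= !((!!B || !!A) && B || !!B || !!A)
= !(!!B || !!A)
= !B && !A

!B && !A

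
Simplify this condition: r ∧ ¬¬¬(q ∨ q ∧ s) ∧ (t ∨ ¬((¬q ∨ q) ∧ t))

r ∧ ¬¬¬(q ∨ q ∧ s) ∧ (t ∨ ¬((¬q ∨ q) ∧ t))
= r ∧ ¬¬¬(q ∨ q ∧ s) ∧ (t ∨ ¬t)   [complement / identity]
= r ∧ ¬¬¬(q ∨ q ∧ s)   [complement / identity]
= r ∧ ¬(q ∨ q ∧ s)   [double negation]
= r ∧ ¬q   [absorption]

r ∧ ¬q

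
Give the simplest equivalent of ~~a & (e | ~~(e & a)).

a & e

~~a & (e | ~~(e & a))
= ~~a & (e | e & a)   (double negation)
= ~~a & e   (absorption)
= a & e   (double negation)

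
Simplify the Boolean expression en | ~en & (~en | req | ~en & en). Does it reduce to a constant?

1

en | ~en & (~en | req | ~en & en)
= en | ~en & (~en | req)   [complement / identity]
= en | ~en   [absorption]
= 1   [complement]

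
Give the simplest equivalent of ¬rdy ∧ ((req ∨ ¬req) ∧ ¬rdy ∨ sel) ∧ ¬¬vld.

¬rdy ∧ ((req ∨ ¬req) ∧ ¬rdy ∨ sel) ∧ ¬¬vld
= ¬rdy ∧ (¬rdy ∨ sel) ∧ ¬¬vld
= ¬rdy ∧ (¬rdy ∨ sel) ∧ vld
= ¬rdy ∧ vld

¬rdy ∧ vld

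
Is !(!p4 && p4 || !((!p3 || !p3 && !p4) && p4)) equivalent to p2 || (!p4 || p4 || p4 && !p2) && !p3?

No

E1: !(!p4 && p4 || !((!p3 || !p3 && !p4) && p4))
    = !(!p4 && p4 || !(!p3 && p4))
    = !!(!p3 && p4)
    = !p3 && p4
E2: p2 || (!p4 || p4 || p4 && !p2) && !p3
    = p2 || (!p4 || p4) && !p3
    = p2 || !p3
These differ: at p2=1, p3=1, p4=0, E1 = 0 but E2 = 1.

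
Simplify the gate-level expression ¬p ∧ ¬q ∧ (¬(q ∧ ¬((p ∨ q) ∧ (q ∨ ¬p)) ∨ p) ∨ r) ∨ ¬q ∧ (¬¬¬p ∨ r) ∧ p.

¬p ∧ ¬q ∧ (¬(q ∧ ¬((p ∨ q) ∧ (q ∨ ¬p)) ∨ p) ∨ r) ∨ ¬q ∧ (¬¬¬p ∨ r) ∧ p
= ¬p ∧ ¬q ∧ (¬(q ∧ ¬(q ∨ p ∧ ¬p) ∨ p) ∨ r) ∨ ¬q ∧ (¬¬¬p ∨ r) ∧ p
= ¬p ∧ ¬q ∧ (¬(q ∧ ¬q ∨ p) ∨ r) ∨ ¬q ∧ (¬¬¬p ∨ r) ∧ p
= ¬p ∧ ¬q ∧ (¬p ∨ r) ∨ ¬q ∧ (¬¬¬p ∨ r) ∧ p
= ¬p ∧ ¬q ∧ (¬p ∨ r) ∨ ¬q ∧ (¬p ∨ r) ∧ p
= ¬q ∧ (¬p ∨ r)

¬q ∧ (¬p ∨ r)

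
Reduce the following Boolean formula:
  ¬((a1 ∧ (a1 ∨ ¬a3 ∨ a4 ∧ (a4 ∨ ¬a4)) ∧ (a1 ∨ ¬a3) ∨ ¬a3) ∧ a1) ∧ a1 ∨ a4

a4

¬((a1 ∧ (a1 ∨ ¬a3 ∨ a4 ∧ (a4 ∨ ¬a4)) ∧ (a1 ∨ ¬a3) ∨ ¬a3) ∧ a1) ∧ a1 ∨ a4
= ¬((a1 ∧ (a1 ∨ ¬a3 ∨ a4) ∧ (a1 ∨ ¬a3) ∨ ¬a3) ∧ a1) ∧ a1 ∨ a4   [complement / identity]
= ¬((a1 ∧ (a1 ∨ ¬a3) ∨ ¬a3) ∧ a1) ∧ a1 ∨ a4   [absorption]
= ¬((a1 ∨ ¬a3) ∧ a1) ∧ a1 ∨ a4   [absorption]
= ¬a1 ∧ a1 ∨ a4   [absorption]
= a4   [complement / identity]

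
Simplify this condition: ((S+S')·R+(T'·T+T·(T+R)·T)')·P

(R+T')·P

((S+S')·R+(T'·T+T·(T+R)·T)')·P
= (R+(T'·T+T·(T+R)·T)')·P   (complement / identity)
= (R+(T'·T+T·T)')·P   (absorption)
= (R+T')·P   (distribution)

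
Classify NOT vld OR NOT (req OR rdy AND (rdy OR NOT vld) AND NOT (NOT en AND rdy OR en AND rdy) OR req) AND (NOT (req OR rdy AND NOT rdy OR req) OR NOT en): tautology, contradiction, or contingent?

contingent

NOT vld OR NOT (req OR rdy AND (rdy OR NOT vld) AND NOT (NOT en AND rdy OR en AND rdy) OR req) AND (NOT (req OR rdy AND NOT rdy OR req) OR NOT en)
= NOT vld OR NOT (req OR rdy AND NOT (NOT en AND rdy OR en AND rdy) OR req) AND (NOT (req OR rdy AND NOT rdy OR req) OR NOT en)   (absorption)
= NOT vld OR NOT (req OR rdy AND NOT rdy OR req) AND (NOT (req OR rdy AND NOT rdy OR req) OR NOT en)   (distribution)
= NOT vld OR NOT (req OR rdy AND NOT rdy OR req)   (absorption)
= NOT vld OR NOT (req OR req)   (complement / identity)
= NOT vld OR NOT req   (idempotence)
This depends on req, vld, so it is not a constant.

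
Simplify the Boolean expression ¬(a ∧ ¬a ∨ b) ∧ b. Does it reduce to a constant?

¬(a ∧ ¬a ∨ b) ∧ b
= ¬b ∧ b
= False

False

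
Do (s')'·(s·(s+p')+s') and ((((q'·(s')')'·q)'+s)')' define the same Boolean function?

E1: (s')'·(s·(s+p')+s')
    = (s')'·(s+s')   — absorption
    = (s')'   — complement / identity
    = s   — double negation
E2: ((((q'·(s')')'·q)'+s)')'
    = ((q'·(s')')'·q)'+s   — double negation
    = ((q+s')·q)'+s   — De Morgan
    = q'+s   — absorption
These differ: at p=1, q=0, s=0, E1 = 0 but E2 = 1.

No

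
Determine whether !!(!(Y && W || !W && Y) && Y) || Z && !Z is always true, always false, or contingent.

always false

!!(!(Y && W || !W && Y) && Y) || Z && !Z
= !!(!Y && Y) || Z && !Z   [distribution]
= !!(!Y && Y)   [complement / identity]
= !Y && Y   [double negation]
= false   [complement]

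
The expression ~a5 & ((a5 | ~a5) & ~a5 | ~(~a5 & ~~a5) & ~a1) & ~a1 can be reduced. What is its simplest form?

~a5 & ~a1

~a5 & ((a5 | ~a5) & ~a5 | ~(~a5 & ~~a5) & ~a1) & ~a1
= ~a5 & (~a5 | ~(~a5 & ~~a5) & ~a1) & ~a1   [complement / identity]
= ~a5 & (~a5 | (a5 | ~a5) & ~a1) & ~a1   [De Morgan]
= ~a5 & (~a5 | ~a1) & ~a1   [complement / identity]
= ~a5 & ~a1   [absorption]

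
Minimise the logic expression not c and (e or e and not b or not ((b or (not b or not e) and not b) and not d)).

not c and (e or e and not b or not ((b or (not b or not e) and not b) and not d))
= not c and (e or not ((b or (not b or not e) and not b) and not d))
= not c and (e or not ((b or not b) and not d))
= not c and (e or not not d)
= not c and (e or d)

not c and (e or d)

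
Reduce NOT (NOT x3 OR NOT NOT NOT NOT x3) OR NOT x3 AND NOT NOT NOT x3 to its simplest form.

NOT x3

NOT (NOT x3 OR NOT NOT NOT NOT x3) OR NOT x3 AND NOT NOT NOT x3
= x3 AND NOT NOT NOT x3 OR NOT x3 AND NOT NOT NOT x3   (De Morgan)
= NOT NOT NOT x3   (distribution)
= NOT x3   (double negation)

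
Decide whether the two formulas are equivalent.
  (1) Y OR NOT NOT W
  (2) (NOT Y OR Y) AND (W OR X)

E1: Y OR NOT NOT W
    = Y OR W   — double negation
E2: (NOT Y OR Y) AND (W OR X)
    = W OR X   — complement / identity
These differ: at W=0, X=1, Y=0, E1 = 0 but E2 = 1.

No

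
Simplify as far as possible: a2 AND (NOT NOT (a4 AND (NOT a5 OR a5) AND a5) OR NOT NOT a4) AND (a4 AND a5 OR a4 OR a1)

a2 AND a4

a2 AND (NOT NOT (a4 AND (NOT a5 OR a5) AND a5) OR NOT NOT a4) AND (a4 AND a5 OR a4 OR a1)
= a2 AND (a4 AND (NOT a5 OR a5) AND a5 OR NOT NOT a4) AND (a4 AND a5 OR a4 OR a1)   [double negation]
= a2 AND (a4 AND a5 OR NOT NOT a4) AND (a4 AND a5 OR a4 OR a1)   [complement / identity]
= a2 AND (a4 AND a5 OR a4) AND (a4 AND a5 OR a4 OR a1)   [double negation]
= a2 AND (a4 AND a5 OR a4)   [absorption]
= a2 AND a4   [absorption]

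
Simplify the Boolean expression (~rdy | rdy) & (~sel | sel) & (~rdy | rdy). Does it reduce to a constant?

1

(~rdy | rdy) & (~sel | sel) & (~rdy | rdy)
= (~rdy | rdy) & (~sel | sel)
= ~sel | sel
= 1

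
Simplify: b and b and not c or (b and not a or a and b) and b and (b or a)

b and b and not c or (b and not a or a and b) and b and (b or a)
= b and b and not c or b and b and (b or a)   [distribution]
= b and b and not c or b and b   [absorption]
= b and b   [absorption]
= b   [idempotence]

b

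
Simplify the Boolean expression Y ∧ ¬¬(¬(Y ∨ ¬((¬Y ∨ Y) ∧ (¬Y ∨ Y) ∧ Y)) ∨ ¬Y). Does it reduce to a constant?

False

Y ∧ ¬¬(¬(Y ∨ ¬((¬Y ∨ Y) ∧ (¬Y ∨ Y) ∧ Y)) ∨ ¬Y)
= Y ∧ ¬((Y ∨ ¬((¬Y ∨ Y) ∧ (¬Y ∨ Y) ∧ Y)) ∧ Y)   (De Morgan)
= Y ∧ ¬((Y ∨ ¬((¬Y ∨ Y) ∧ Y)) ∧ Y)   (complement / identity)
= Y ∧ ¬((Y ∨ ¬Y) ∧ Y)   (complement / identity)
= Y ∧ ¬Y   (complement / identity)
= False   (complement)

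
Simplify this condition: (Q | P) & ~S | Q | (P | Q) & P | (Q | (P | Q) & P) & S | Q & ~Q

(Q | P) & ~S | Q | (P | Q) & P | (Q | (P | Q) & P) & S | Q & ~Q
= (Q | P) & ~S | Q | (P | Q) & P | Q & ~Q   (absorption)
= (Q | P) & ~S | Q | P | Q & ~Q   (absorption)
= (Q | P) & ~S | Q | P   (complement / identity)
= Q | P   (absorption)

Q | P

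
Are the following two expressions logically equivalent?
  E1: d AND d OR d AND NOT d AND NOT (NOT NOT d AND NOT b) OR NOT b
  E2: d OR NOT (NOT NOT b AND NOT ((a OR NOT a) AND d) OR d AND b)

E1: d AND d OR d AND NOT d AND NOT (NOT NOT d AND NOT b) OR NOT b
    = d AND d OR d AND NOT d AND (NOT d OR b) OR NOT b
    = d AND d OR d AND NOT d OR NOT b
    = d OR NOT b
E2: d OR NOT (NOT NOT b AND NOT ((a OR NOT a) AND d) OR d AND b)
    = d OR NOT (NOT NOT b AND NOT d OR d AND b)
    = d OR NOT (b AND NOT d OR d AND b)
    = d OR NOT b
Both reduce to d OR NOT b, so they are equivalent.

Yes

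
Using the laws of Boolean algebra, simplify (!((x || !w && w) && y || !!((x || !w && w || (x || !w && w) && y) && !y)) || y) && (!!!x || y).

!x || y

(!((x || !w && w) && y || !!((x || !w && w || (x || !w && w) && y) && !y)) || y) && (!!!x || y)
= (!((x || !w && w) && y || !!((x || !w && w) && !y)) || y) && (!!!x || y)   (absorption)
= (!((x || !w && w) && y || (x || !w && w) && !y) || y) && (!!!x || y)   (double negation)
= (!(x || !w && w) || y) && (!!!x || y)   (distribution)
= (!x || y) && (!!!x || y)   (complement / identity)
= (!x || y) && (!x || y)   (double negation)
= !x || y   (idempotence)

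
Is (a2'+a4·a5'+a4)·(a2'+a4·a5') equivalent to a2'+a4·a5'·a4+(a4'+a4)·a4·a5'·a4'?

Yes

E1: (a2'+a4·a5'+a4)·(a2'+a4·a5')
    = a2'+a4·a5'   (absorption)
E2: a2'+a4·a5'·a4+(a4'+a4)·a4·a5'·a4'
    = a2'+a4·a5'·a4+a4·a5'·a4'   (complement / identity)
    = a2'+a4·a5'   (distribution)
Both reduce to a2'+a4·a5', so they are equivalent.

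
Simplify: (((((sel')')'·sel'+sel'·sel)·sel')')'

sel'

(((((sel')')'·sel'+sel'·sel)·sel')')'
= (((sel'·sel'+sel'·sel)·sel')')'   [double negation]
= ((sel'·sel')')'   [distribution]
= ((sel')')'   [idempotence]
= sel'   [double negation]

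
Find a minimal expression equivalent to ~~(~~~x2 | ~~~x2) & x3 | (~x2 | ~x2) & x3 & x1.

~~(~~~x2 | ~~~x2) & x3 | (~x2 | ~x2) & x3 & x1
= ~(~~x2 & ~~x2) & x3 | (~x2 | ~x2) & x3 & x1   — De Morgan
= (~x2 | ~x2) & x3 | (~x2 | ~x2) & x3 & x1   — De Morgan
= (~x2 | ~x2) & x3   — absorption
= ~x2 & x3   — idempotence

~x2 & x3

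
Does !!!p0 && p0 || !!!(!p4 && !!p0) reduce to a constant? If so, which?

no

!!!p0 && p0 || !!!(!p4 && !!p0)
= !!!p0 && p0 || !(!p4 && !!p0)   (double negation)
= !p0 && p0 || !(!p4 && !!p0)   (double negation)
= !p0 && p0 || p4 || !p0   (De Morgan)
= p4 || !p0   (complement / identity)
This depends on p0, p4, so it is not a constant.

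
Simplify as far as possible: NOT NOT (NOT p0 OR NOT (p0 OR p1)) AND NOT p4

NOT NOT (NOT p0 OR NOT (p0 OR p1)) AND NOT p4
= NOT (p0 AND (p0 OR p1)) AND NOT p4
= NOT p0 AND NOT p4

NOT p0 AND NOT p4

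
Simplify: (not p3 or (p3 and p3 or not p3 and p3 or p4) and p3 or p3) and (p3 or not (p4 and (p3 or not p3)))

not p4 or p3

(not p3 or (p3 and p3 or not p3 and p3 or p4) and p3 or p3) and (p3 or not (p4 and (p3 or not p3)))
= (not p3 or (p3 and p3 or not p3 and p3 or p4) and p3) and not (p4 and (p3 or not p3)) or p3
= (not p3 or (p3 and p3 or not p3 and p3 or p4) and p3) and not p4 or p3
= (not p3 or (p3 or p4) and p3) and not p4 or p3
= (not p3 or p3) and not p4 or p3
= not p4 or p3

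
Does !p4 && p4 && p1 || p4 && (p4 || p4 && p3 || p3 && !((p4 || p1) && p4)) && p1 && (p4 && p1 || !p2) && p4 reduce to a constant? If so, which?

!p4 && p4 && p1 || p4 && (p4 || p4 && p3 || p3 && !((p4 || p1) && p4)) && p1 && (p4 && p1 || !p2) && p4
= !p4 && p4 && p1 || p4 && (p4 || p4 && p3 || p3 && !p4) && p1 && (p4 && p1 || !p2) && p4   — absorption
= !p4 && p4 && p1 || p4 && (p4 || p3) && p1 && (p4 && p1 || !p2) && p4   — distribution
= !p4 && p4 && p1 || p4 && p1 && (p4 && p1 || !p2) && p4   — absorption
= !p4 && p4 && p1 || p4 && p1 && p4   — absorption
= p4 && p1   — distribution
This depends on p1, p4, so it is not a constant.

no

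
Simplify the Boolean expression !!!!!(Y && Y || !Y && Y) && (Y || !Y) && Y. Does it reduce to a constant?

false

!!!!!(Y && Y || !Y && Y) && (Y || !Y) && Y
= !!!!!(Y && Y || !Y && Y) && Y   (complement / identity)
= !!!!!Y && Y   (distribution)
= !!!Y && Y   (double negation)
= !Y && Y   (double negation)
= false   (complement)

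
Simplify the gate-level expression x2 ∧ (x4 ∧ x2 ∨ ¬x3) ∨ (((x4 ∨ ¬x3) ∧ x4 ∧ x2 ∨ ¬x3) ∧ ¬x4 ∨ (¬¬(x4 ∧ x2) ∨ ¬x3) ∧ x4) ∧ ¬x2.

x4 ∧ x2 ∨ ¬x3

x2 ∧ (x4 ∧ x2 ∨ ¬x3) ∨ (((x4 ∨ ¬x3) ∧ x4 ∧ x2 ∨ ¬x3) ∧ ¬x4 ∨ (¬¬(x4 ∧ x2) ∨ ¬x3) ∧ x4) ∧ ¬x2
= x2 ∧ (x4 ∧ x2 ∨ ¬x3) ∨ (((x4 ∨ ¬x3) ∧ x4 ∧ x2 ∨ ¬x3) ∧ ¬x4 ∨ (x4 ∧ x2 ∨ ¬x3) ∧ x4) ∧ ¬x2   [double negation]
= x2 ∧ (x4 ∧ x2 ∨ ¬x3) ∨ ((x4 ∧ x2 ∨ ¬x3) ∧ ¬x4 ∨ (x4 ∧ x2 ∨ ¬x3) ∧ x4) ∧ ¬x2   [absorption]
= x2 ∧ (x4 ∧ x2 ∨ ¬x3) ∨ (x4 ∧ x2 ∨ ¬x3) ∧ ¬x2   [distribution]
= x4 ∧ x2 ∨ ¬x3   [distribution]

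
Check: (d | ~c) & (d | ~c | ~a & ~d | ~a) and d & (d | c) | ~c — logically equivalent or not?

Yes

E1: (d | ~c) & (d | ~c | ~a & ~d | ~a)
    = (d | ~c) & (d | ~c | ~a)   (absorption)
    = d | ~c   (absorption)
E2: d & (d | c) | ~c
    = d | ~c   (absorption)
Both reduce to d | ~c, so they are equivalent.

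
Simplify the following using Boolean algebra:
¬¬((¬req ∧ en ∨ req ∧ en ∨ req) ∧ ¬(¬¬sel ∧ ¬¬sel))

¬¬((¬req ∧ en ∨ req ∧ en ∨ req) ∧ ¬(¬¬sel ∧ ¬¬sel))
= ¬¬((¬req ∧ en ∨ req ∧ en ∨ req) ∧ (¬sel ∨ ¬sel))   — De Morgan
= ¬¬((¬req ∧ en ∨ req ∧ en ∨ req) ∧ ¬sel)   — idempotence
= ¬¬((en ∨ req) ∧ ¬sel)   — distribution
= (en ∨ req) ∧ ¬sel   — double negation

(en ∨ req) ∧ ¬sel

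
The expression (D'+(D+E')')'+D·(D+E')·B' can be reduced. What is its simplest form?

(D'+(D+E')')'+D·(D+E')·B'
= D·(D+E')+D·(D+E')·B'   [De Morgan]
= D·(D+E')   [absorption]
= D   [absorption]

D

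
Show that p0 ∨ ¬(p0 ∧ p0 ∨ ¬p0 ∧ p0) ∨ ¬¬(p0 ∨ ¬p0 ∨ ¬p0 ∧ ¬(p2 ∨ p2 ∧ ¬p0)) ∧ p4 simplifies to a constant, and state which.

True

p0 ∨ ¬(p0 ∧ p0 ∨ ¬p0 ∧ p0) ∨ ¬¬(p0 ∨ ¬p0 ∨ ¬p0 ∧ ¬(p2 ∨ p2 ∧ ¬p0)) ∧ p4
= p0 ∨ ¬p0 ∨ ¬¬(p0 ∨ ¬p0 ∨ ¬p0 ∧ ¬(p2 ∨ p2 ∧ ¬p0)) ∧ p4   — distribution
= p0 ∨ ¬p0 ∨ ¬¬(p0 ∨ ¬p0 ∨ ¬p0 ∧ ¬p2) ∧ p4   — absorption
= p0 ∨ ¬p0 ∨ ¬¬(p0 ∨ ¬p0) ∧ p4   — absorption
= p0 ∨ ¬p0 ∨ (p0 ∨ ¬p0) ∧ p4   — double negation
= p0 ∨ ¬p0   — absorption
= True   — complement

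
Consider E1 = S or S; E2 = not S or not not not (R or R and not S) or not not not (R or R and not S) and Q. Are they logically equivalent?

No

E1: S or S
    = S
E2: not S or not not not (R or R and not S) or not not not (R or R and not S) and Q
    = not S or not not not (R or R and not S)
    = not S or not not not R
    = not S or not R
These differ: at Q=0, R=0, S=0, E1 = 0 but E2 = 1.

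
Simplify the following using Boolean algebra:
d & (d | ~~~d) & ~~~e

d & ~e

d & (d | ~~~d) & ~~~e
= d & (d | ~d) & ~~~e   (double negation)
= d & (d | ~d) & ~e   (double negation)
= d & ~e   (complement / identity)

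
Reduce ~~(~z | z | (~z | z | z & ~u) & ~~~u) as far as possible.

1

~~(~z | z | (~z | z | z & ~u) & ~~~u)
= ~~(~z | z | (~z | z | z & ~u) & ~u)   [double negation]
= ~~(~z | z | (~z | z) & ~u)   [absorption]
= ~~(~z | z)   [absorption]
= ~z | z   [double negation]
= 1   [complement]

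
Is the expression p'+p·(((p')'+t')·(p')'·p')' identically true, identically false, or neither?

p'+p·(((p')'+t')·(p')'·p')'
= p'+p·((p')'·p')'   (absorption)
= p'+p·(p'+p)   (De Morgan)
= p'+p   (complement / identity)
= 1   (complement)

identically true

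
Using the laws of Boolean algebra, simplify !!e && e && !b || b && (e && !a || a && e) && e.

!!e && e && !b || b && (e && !a || a && e) && e
= e && e && !b || b && (e && !a || a && e) && e   (double negation)
= e && e && !b || b && e && e   (distribution)
= e && e   (distribution)
= e   (idempotence)

e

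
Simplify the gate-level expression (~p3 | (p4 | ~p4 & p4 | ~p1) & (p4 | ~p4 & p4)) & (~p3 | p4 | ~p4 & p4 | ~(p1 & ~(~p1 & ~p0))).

(~p3 | (p4 | ~p4 & p4 | ~p1) & (p4 | ~p4 & p4)) & (~p3 | p4 | ~p4 & p4 | ~(p1 & ~(~p1 & ~p0)))
= (~p3 | p4 | ~p4 & p4) & (~p3 | p4 | ~p4 & p4 | ~(p1 & ~(~p1 & ~p0)))   — absorption
= (~p3 | p4 | ~p4 & p4) & (~p3 | p4 | ~p4 & p4 | ~(p1 & (p1 | p0)))   — De Morgan
= (~p3 | p4 | ~p4 & p4) & (~p3 | p4 | ~p4 & p4 | ~p1)   — absorption
= ~p3 | p4 | ~p4 & p4   — absorption
= ~p3 | p4   — complement / identity

~p3 | p4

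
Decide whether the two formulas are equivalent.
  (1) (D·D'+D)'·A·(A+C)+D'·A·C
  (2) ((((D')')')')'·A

Yes

E1: (D·D'+D)'·A·(A+C)+D'·A·C
    = (D·D'+D)'·A+D'·A·C   (absorption)
    = D'·A+D'·A·C   (complement / identity)
    = D'·A   (absorption)
E2: ((((D')')')')'·A
    = ((D')')'·A   (double negation)
    = D'·A   (double negation)
Both reduce to D'·A, so they are equivalent.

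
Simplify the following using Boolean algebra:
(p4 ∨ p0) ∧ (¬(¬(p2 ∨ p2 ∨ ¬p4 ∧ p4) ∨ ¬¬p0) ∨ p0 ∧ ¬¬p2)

(p4 ∨ p0) ∧ p2

(p4 ∨ p0) ∧ (¬(¬(p2 ∨ p2 ∨ ¬p4 ∧ p4) ∨ ¬¬p0) ∨ p0 ∧ ¬¬p2)
= (p4 ∨ p0) ∧ ((p2 ∨ p2 ∨ ¬p4 ∧ p4) ∧ ¬p0 ∨ p0 ∧ ¬¬p2)
= (p4 ∨ p0) ∧ ((p2 ∨ p2) ∧ ¬p0 ∨ p0 ∧ ¬¬p2)
= (p4 ∨ p0) ∧ (p2 ∧ ¬p0 ∨ p0 ∧ ¬¬p2)
= (p4 ∨ p0) ∧ (p2 ∧ ¬p0 ∨ p0 ∧ p2)
= (p4 ∨ p0) ∧ p2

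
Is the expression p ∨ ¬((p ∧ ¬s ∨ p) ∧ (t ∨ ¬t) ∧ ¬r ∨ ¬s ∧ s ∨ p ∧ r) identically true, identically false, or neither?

identically true

p ∨ ¬((p ∧ ¬s ∨ p) ∧ (t ∨ ¬t) ∧ ¬r ∨ ¬s ∧ s ∨ p ∧ r)
= p ∨ ¬((p ∧ ¬s ∨ p) ∧ ¬r ∨ ¬s ∧ s ∨ p ∧ r)   — complement / identity
= p ∨ ¬(p ∧ ¬r ∨ ¬s ∧ s ∨ p ∧ r)   — absorption
= p ∨ ¬(p ∧ ¬r ∨ p ∧ r)   — complement / identity
= p ∨ ¬p   — distribution
= True   — complement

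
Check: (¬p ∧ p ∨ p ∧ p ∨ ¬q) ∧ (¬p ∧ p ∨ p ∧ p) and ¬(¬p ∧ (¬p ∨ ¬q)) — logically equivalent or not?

E1: (¬p ∧ p ∨ p ∧ p ∨ ¬q) ∧ (¬p ∧ p ∨ p ∧ p)
    = ¬p ∧ p ∨ p ∧ p
    = p
E2: ¬(¬p ∧ (¬p ∨ ¬q))
    = ¬¬p
    = p
Both reduce to p, so they are equivalent.

Yes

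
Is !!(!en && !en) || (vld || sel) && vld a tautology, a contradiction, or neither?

neither

!!(!en && !en) || (vld || sel) && vld
= !!(!en && !en) || vld   — absorption
= !!!en || vld   — idempotence
= !en || vld   — double negation
This depends on en, vld, so it is not a constant.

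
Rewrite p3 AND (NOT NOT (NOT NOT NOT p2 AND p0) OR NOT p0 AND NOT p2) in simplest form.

p3 AND (NOT NOT (NOT NOT NOT p2 AND p0) OR NOT p0 AND NOT p2)
= p3 AND (NOT NOT (NOT p2 AND p0) OR NOT p0 AND NOT p2)   [double negation]
= p3 AND (NOT p2 AND p0 OR NOT p0 AND NOT p2)   [double negation]
= p3 AND NOT p2   [distribution]

p3 AND NOT p2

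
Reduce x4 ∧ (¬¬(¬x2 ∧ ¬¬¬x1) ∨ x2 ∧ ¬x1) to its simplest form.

x4 ∧ ¬x1

x4 ∧ (¬¬(¬x2 ∧ ¬¬¬x1) ∨ x2 ∧ ¬x1)
= x4 ∧ (¬x2 ∧ ¬¬¬x1 ∨ x2 ∧ ¬x1)   (double negation)
= x4 ∧ (¬x2 ∧ ¬x1 ∨ x2 ∧ ¬x1)   (double negation)
= x4 ∧ ¬x1   (distribution)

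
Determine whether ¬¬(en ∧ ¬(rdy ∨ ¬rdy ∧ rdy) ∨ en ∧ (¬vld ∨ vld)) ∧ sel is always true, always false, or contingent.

¬¬(en ∧ ¬(rdy ∨ ¬rdy ∧ rdy) ∨ en ∧ (¬vld ∨ vld)) ∧ sel
= ¬¬(en ∧ ¬rdy ∨ en ∧ (¬vld ∨ vld)) ∧ sel
= ¬¬(en ∧ ¬rdy ∨ en) ∧ sel
= ¬¬en ∧ sel
= en ∧ sel
This depends on en, sel, so it is not a constant.

contingent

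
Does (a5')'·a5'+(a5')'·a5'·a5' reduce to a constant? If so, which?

yes, False

(a5')'·a5'+(a5')'·a5'·a5'
= (a5')'·a5'+(a5')'·a5'   (idempotence)
= (a5')'·a5'   (idempotence)
= a5·a5'   (double negation)
= 0   (complement)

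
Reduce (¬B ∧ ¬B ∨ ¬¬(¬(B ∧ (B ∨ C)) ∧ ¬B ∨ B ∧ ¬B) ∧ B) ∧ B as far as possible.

False

(¬B ∧ ¬B ∨ ¬¬(¬(B ∧ (B ∨ C)) ∧ ¬B ∨ B ∧ ¬B) ∧ B) ∧ B
= (¬B ∧ ¬B ∨ (¬(B ∧ (B ∨ C)) ∧ ¬B ∨ B ∧ ¬B) ∧ B) ∧ B   — double negation
= (¬B ∧ ¬B ∨ (¬B ∧ ¬B ∨ B ∧ ¬B) ∧ B) ∧ B   — absorption
= (¬B ∧ ¬B ∨ ¬B ∧ B) ∧ B   — distribution
= ¬B ∧ B   — distribution
= False   — complement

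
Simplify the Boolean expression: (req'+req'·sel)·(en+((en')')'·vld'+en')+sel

(req'+req'·sel)·(en+((en')')'·vld'+en')+sel
= (req'+req'·sel)·(en+en'·vld'+en')+sel   — double negation
= req'·(en+en'·vld'+en')+sel   — absorption
= req'·(en+en')+sel   — absorption
= req'+sel   — complement / identity

req'+sel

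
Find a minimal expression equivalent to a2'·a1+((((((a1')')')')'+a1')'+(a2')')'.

a2'

a2'·a1+((((((a1')')')')'+a1')'+(a2')')'
= a2'·a1+((((a1')')'+a1')'+(a2')')'   (double negation)
= a2'·a1+((a1'+a1')'+(a2')')'   (double negation)
= a2'·a1+((a1')'+(a2')')'   (idempotence)
= a2'·a1+a1'·a2'   (De Morgan)
= a2'   (distribution)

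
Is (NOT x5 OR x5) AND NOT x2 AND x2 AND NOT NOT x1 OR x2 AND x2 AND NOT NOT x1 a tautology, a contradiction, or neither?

neither

(NOT x5 OR x5) AND NOT x2 AND x2 AND NOT NOT x1 OR x2 AND x2 AND NOT NOT x1
= NOT x2 AND x2 AND NOT NOT x1 OR x2 AND x2 AND NOT NOT x1   [complement / identity]
= x2 AND NOT NOT x1   [distribution]
= x2 AND x1   [double negation]
This depends on x1, x2, so it is not a constant.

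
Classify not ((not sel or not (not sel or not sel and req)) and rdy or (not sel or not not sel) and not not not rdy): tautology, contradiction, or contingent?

contradiction

not ((not sel or not (not sel or not sel and req)) and rdy or (not sel or not not sel) and not not not rdy)
= not ((not sel or not (not sel or not sel and req)) and rdy or (not sel or not not sel) and not rdy)   [double negation]
= not ((not sel or not not sel) and rdy or (not sel or not not sel) and not rdy)   [absorption]
= not (not sel or not not sel)   [distribution]
= sel and not sel   [De Morgan]
= False   [complement]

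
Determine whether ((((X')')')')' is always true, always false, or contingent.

((((X')')')')'
= ((X')')'   — double negation
= X'   — double negation
This depends on X, so it is not a constant.

contingent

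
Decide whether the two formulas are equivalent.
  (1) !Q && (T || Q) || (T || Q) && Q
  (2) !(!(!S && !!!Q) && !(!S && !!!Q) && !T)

E1: !Q && (T || Q) || (T || Q) && Q
    = T || Q
E2: !(!(!S && !!!Q) && !(!S && !!!Q) && !T)
    = !(!(!S && !!!Q) && !T)
    = !(!(!S && !Q) && !T)
    = !S && !Q || T
These differ: at Q=1, S=1, T=0, E1 = 1 but E2 = 0.

No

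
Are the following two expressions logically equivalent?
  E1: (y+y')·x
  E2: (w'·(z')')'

E1: (y+y')·x
    = x   [complement / identity]
E2: (w'·(z')')'
    = w+z'   [De Morgan]
These differ: at w=0, x=0, y=0, z=0, E1 = 0 but E2 = 1.

No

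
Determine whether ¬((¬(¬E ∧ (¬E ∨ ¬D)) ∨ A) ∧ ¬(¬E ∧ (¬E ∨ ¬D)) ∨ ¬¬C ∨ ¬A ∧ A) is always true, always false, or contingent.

contingent

¬((¬(¬E ∧ (¬E ∨ ¬D)) ∨ A) ∧ ¬(¬E ∧ (¬E ∨ ¬D)) ∨ ¬¬C ∨ ¬A ∧ A)
= ¬(¬(¬E ∧ (¬E ∨ ¬D)) ∨ ¬¬C ∨ ¬A ∧ A)   — absorption
= ¬(¬¬E ∨ ¬¬C ∨ ¬A ∧ A)   — absorption
= ¬(¬¬E ∨ ¬¬C)   — complement / identity
= ¬E ∧ ¬C   — De Morgan
This depends on C, E, so it is not a constant.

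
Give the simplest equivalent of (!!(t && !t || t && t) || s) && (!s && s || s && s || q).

t && q || s

(!!(t && !t || t && t) || s) && (!s && s || s && s || q)
= (!!(t && !t || t && t) || s) && (s && (!s || s) || q)   — distribution
= (t && !t || t && t || s) && (s && (!s || s) || q)   — double negation
= (t && !t || t && t || s) && (s || q)   — complement / identity
= (t || s) && (s || q)   — distribution
= t && q || s   — distribution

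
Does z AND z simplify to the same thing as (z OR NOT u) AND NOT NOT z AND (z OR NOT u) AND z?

E1: z AND z
    = z
E2: (z OR NOT u) AND NOT NOT z AND (z OR NOT u) AND z
    = (z OR NOT u) AND z AND (z OR NOT u) AND z
    = (z OR NOT u) AND z
    = z
Both reduce to z, so they are equivalent.

Yes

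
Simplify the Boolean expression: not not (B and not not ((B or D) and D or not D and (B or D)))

B

not not (B and not not ((B or D) and D or not D and (B or D)))
= not not (B and not not (B or D))   [distribution]
= not not (B and (B or D))   [double negation]
= B and (B or D)   [double negation]
= B   [absorption]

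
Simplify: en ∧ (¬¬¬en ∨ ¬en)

en ∧ (¬¬¬en ∨ ¬en)
= en ∧ (¬en ∨ ¬en)   (double negation)
= en ∧ ¬en   (idempotence)
= False   (complement)

False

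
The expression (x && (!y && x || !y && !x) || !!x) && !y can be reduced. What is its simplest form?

(x && (!y && x || !y && !x) || !!x) && !y
= (x && !y || !!x) && !y
= (x && !y || x) && !y
= x && !y

x && !y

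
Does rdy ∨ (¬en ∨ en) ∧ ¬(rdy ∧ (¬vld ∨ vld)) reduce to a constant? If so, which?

rdy ∨ (¬en ∨ en) ∧ ¬(rdy ∧ (¬vld ∨ vld))
= rdy ∨ (¬en ∨ en) ∧ ¬rdy   — complement / identity
= rdy ∨ ¬rdy   — complement / identity
= True   — complement

yes, True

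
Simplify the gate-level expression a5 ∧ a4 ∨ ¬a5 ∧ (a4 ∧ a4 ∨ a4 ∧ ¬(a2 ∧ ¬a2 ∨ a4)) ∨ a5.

a4 ∨ a5

a5 ∧ a4 ∨ ¬a5 ∧ (a4 ∧ a4 ∨ a4 ∧ ¬(a2 ∧ ¬a2 ∨ a4)) ∨ a5
= a5 ∧ a4 ∨ ¬a5 ∧ (a4 ∧ a4 ∨ a4 ∧ ¬a4) ∨ a5   (complement / identity)
= a5 ∧ a4 ∨ ¬a5 ∧ a4 ∨ a5   (distribution)
= a4 ∨ a5   (distribution)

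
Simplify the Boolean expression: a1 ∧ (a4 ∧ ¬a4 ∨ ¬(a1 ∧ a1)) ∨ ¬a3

¬a3

a1 ∧ (a4 ∧ ¬a4 ∨ ¬(a1 ∧ a1)) ∨ ¬a3
= a1 ∧ ¬(a1 ∧ a1) ∨ ¬a3   [complement / identity]
= a1 ∧ ¬a1 ∨ ¬a3   [idempotence]
= ¬a3   [complement / identity]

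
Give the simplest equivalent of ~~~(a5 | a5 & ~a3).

~~~(a5 | a5 & ~a3)
= ~~~a5   [absorption]
= ~a5   [double negation]

~a5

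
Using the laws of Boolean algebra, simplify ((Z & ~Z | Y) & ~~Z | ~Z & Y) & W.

Y & W

((Z & ~Z | Y) & ~~Z | ~Z & Y) & W
= (Y & ~~Z | ~Z & Y) & W   — complement / identity
= (Y & Z | ~Z & Y) & W   — double negation
= Y & W   — distribution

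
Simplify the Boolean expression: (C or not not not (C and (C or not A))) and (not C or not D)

not C or not D

(C or not not not (C and (C or not A))) and (not C or not D)
= (C or not not not C) and (not C or not D)
= (C or not C) and (not C or not D)
= not C or not D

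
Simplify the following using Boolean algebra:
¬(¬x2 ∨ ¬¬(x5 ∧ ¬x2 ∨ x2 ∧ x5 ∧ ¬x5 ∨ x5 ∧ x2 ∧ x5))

x2 ∧ ¬x5

¬(¬x2 ∨ ¬¬(x5 ∧ ¬x2 ∨ x2 ∧ x5 ∧ ¬x5 ∨ x5 ∧ x2 ∧ x5))
= ¬(¬x2 ∨ ¬¬(x5 ∧ ¬x2 ∨ x2 ∧ x5))
= x2 ∧ ¬(x5 ∧ ¬x2 ∨ x2 ∧ x5)
= x2 ∧ ¬x5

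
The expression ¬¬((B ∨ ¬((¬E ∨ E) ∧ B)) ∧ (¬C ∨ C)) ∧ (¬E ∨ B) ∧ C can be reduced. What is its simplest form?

¬¬((B ∨ ¬((¬E ∨ E) ∧ B)) ∧ (¬C ∨ C)) ∧ (¬E ∨ B) ∧ C
= (B ∨ ¬((¬E ∨ E) ∧ B)) ∧ (¬C ∨ C) ∧ (¬E ∨ B) ∧ C   (double negation)
= (B ∨ ¬B) ∧ (¬C ∨ C) ∧ (¬E ∨ B) ∧ C   (complement / identity)
= (¬C ∨ C) ∧ (¬E ∨ B) ∧ C   (complement / identity)
= (¬E ∨ B) ∧ C   (complement / identity)

(¬E ∨ B) ∧ C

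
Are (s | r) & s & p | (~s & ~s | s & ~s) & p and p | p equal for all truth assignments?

Yes

E1: (s | r) & s & p | (~s & ~s | s & ~s) & p
    = (s | r) & s & p | ~s & p   [distribution]
    = s & p | ~s & p   [absorption]
    = p   [distribution]
E2: p | p
    = p   [idempotence]
Both reduce to p, so they are equivalent.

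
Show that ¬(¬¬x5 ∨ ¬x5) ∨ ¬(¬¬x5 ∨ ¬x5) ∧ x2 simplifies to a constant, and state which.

False

¬(¬¬x5 ∨ ¬x5) ∨ ¬(¬¬x5 ∨ ¬x5) ∧ x2
= ¬(¬¬x5 ∨ ¬x5)
= ¬x5 ∧ x5
= False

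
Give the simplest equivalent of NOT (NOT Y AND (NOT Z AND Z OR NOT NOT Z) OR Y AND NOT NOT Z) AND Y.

NOT Z AND Y

NOT (NOT Y AND (NOT Z AND Z OR NOT NOT Z) OR Y AND NOT NOT Z) AND Y
= NOT (NOT Y AND NOT NOT Z OR Y AND NOT NOT Z) AND Y   — complement / identity
= NOT NOT NOT Z AND Y   — distribution
= NOT Z AND Y   — double negation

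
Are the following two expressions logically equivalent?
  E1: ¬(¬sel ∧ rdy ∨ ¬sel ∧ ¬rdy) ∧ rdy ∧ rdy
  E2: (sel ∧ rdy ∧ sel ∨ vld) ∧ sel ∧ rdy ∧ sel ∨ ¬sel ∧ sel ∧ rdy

E1: ¬(¬sel ∧ rdy ∨ ¬sel ∧ ¬rdy) ∧ rdy ∧ rdy
    = ¬¬sel ∧ rdy ∧ rdy   [distribution]
    = ¬¬sel ∧ rdy   [idempotence]
    = sel ∧ rdy   [double negation]
E2: (sel ∧ rdy ∧ sel ∨ vld) ∧ sel ∧ rdy ∧ sel ∨ ¬sel ∧ sel ∧ rdy
    = sel ∧ rdy ∧ sel ∨ ¬sel ∧ sel ∧ rdy   [absorption]
    = sel ∧ rdy   [distribution]
Both reduce to sel ∧ rdy, so they are equivalent.

Yes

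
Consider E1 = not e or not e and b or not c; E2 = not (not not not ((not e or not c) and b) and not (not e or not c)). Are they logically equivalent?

Yes

E1: not e or not e and b or not c
    = not e or not c
E2: not (not not not ((not e or not c) and b) and not (not e or not c))
    = not not ((not e or not c) and b) or not e or not c
    = (not e or not c) and b or not e or not c
    = not e or not c
Both reduce to not e or not c, so they are equivalent.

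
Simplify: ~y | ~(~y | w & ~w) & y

1

~y | ~(~y | w & ~w) & y
= ~y | ~~y & y   — complement / identity
= ~y | y & y   — double negation
= ~y | y   — idempotence
= 1   — complement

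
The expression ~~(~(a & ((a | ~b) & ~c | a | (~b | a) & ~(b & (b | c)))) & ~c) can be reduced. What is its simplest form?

~a & ~c

~~(~(a & ((a | ~b) & ~c | a | (~b | a) & ~(b & (b | c)))) & ~c)
= ~~(~(a & ((a | ~b) & ~c | a | (~b | a) & ~b)) & ~c)   [absorption]
= ~~(~(a & ((a | ~b) & ~c | a | ~b)) & ~c)   [absorption]
= ~(a & ((a | ~b) & ~c | a | ~b)) & ~c   [double negation]
= ~(a & (a | ~b)) & ~c   [absorption]
= ~a & ~c   [absorption]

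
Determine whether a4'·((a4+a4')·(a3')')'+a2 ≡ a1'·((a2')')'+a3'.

E1: a4'·((a4+a4')·(a3')')'+a2
    = a4'·((a3')')'+a2   — complement / identity
    = a4'·a3'+a2   — double negation
E2: a1'·((a2')')'+a3'
    = a1'·a2'+a3'   — double negation
These differ: at a1=1, a2=1, a3=1, a4=1, E1 = 1 but E2 = 0.

No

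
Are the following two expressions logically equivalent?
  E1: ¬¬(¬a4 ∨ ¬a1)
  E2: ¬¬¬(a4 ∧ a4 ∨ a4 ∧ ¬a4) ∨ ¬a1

E1: ¬¬(¬a4 ∨ ¬a1)
    = ¬a4 ∨ ¬a1   — double negation
E2: ¬¬¬(a4 ∧ a4 ∨ a4 ∧ ¬a4) ∨ ¬a1
    = ¬¬¬a4 ∨ ¬a1   — distribution
    = ¬a4 ∨ ¬a1   — double negation
Both reduce to ¬a4 ∨ ¬a1, so they are equivalent.

Yes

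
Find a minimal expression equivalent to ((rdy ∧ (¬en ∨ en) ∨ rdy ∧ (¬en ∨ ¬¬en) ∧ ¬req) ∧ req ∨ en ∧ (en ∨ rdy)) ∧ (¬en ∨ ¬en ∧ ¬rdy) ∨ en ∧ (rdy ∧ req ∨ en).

((rdy ∧ (¬en ∨ en) ∨ rdy ∧ (¬en ∨ ¬¬en) ∧ ¬req) ∧ req ∨ en ∧ (en ∨ rdy)) ∧ (¬en ∨ ¬en ∧ ¬rdy) ∨ en ∧ (rdy ∧ req ∨ en)
= ((rdy ∧ (¬en ∨ en) ∨ rdy ∧ (¬en ∨ en) ∧ ¬req) ∧ req ∨ en ∧ (en ∨ rdy)) ∧ (¬en ∨ ¬en ∧ ¬rdy) ∨ en ∧ (rdy ∧ req ∨ en)
= (rdy ∧ (¬en ∨ en) ∧ req ∨ en ∧ (en ∨ rdy)) ∧ (¬en ∨ ¬en ∧ ¬rdy) ∨ en ∧ (rdy ∧ req ∨ en)
= (rdy ∧ (¬en ∨ en) ∧ req ∨ en ∧ (en ∨ rdy)) ∧ ¬en ∨ en ∧ (rdy ∧ req ∨ en)
= (rdy ∧ req ∨ en ∧ (en ∨ rdy)) ∧ ¬en ∨ en ∧ (rdy ∧ req ∨ en)
= (rdy ∧ req ∨ en) ∧ ¬en ∨ en ∧ (rdy ∧ req ∨ en)
= rdy ∧ req ∨ en

rdy ∧ req ∨ en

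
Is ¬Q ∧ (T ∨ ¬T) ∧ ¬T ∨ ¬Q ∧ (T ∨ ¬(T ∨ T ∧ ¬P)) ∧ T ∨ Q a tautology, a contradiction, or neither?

¬Q ∧ (T ∨ ¬T) ∧ ¬T ∨ ¬Q ∧ (T ∨ ¬(T ∨ T ∧ ¬P)) ∧ T ∨ Q
= ¬Q ∧ (T ∨ ¬T) ∧ ¬T ∨ ¬Q ∧ (T ∨ ¬T) ∧ T ∨ Q   — absorption
= ¬Q ∧ (T ∨ ¬T) ∨ Q   — distribution
= ¬Q ∨ Q   — complement / identity
= True   — complement

tautology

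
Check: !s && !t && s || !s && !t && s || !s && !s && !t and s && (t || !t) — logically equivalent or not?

No

E1: !s && !t && s || !s && !t && s || !s && !s && !t
    = !s && !t && s || !s && !s && !t   — idempotence
    = !s && !t   — distribution
E2: s && (t || !t)
    = s   — complement / identity
These differ: at s=1, t=0, E1 = 0 but E2 = 1.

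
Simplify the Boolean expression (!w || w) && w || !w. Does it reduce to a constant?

(!w || w) && w || !w
= w || !w   — complement / identity
= true   — complement

true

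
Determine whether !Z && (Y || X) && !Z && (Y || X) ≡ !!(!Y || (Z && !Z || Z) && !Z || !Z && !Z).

No

E1: !Z && (Y || X) && !Z && (Y || X)
    = !Z && (Y || X)
E2: !!(!Y || (Z && !Z || Z) && !Z || !Z && !Z)
    = !!(!Y || Z && !Z || !Z && !Z)
    = !Y || Z && !Z || !Z && !Z
    = !Y || !Z
These differ: at X=0, Y=0, Z=1, E1 = 0 but E2 = 1.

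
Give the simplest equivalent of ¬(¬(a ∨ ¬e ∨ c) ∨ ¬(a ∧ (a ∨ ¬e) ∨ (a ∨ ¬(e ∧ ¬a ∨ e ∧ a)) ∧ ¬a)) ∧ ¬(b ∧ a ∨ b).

(a ∨ ¬e) ∧ ¬b

¬(¬(a ∨ ¬e ∨ c) ∨ ¬(a ∧ (a ∨ ¬e) ∨ (a ∨ ¬(e ∧ ¬a ∨ e ∧ a)) ∧ ¬a)) ∧ ¬(b ∧ a ∨ b)
= ¬(¬(a ∨ ¬e ∨ c) ∨ ¬(a ∧ (a ∨ ¬e) ∨ (a ∨ ¬(e ∧ ¬a ∨ e ∧ a)) ∧ ¬a)) ∧ ¬b
= ¬(¬(a ∨ ¬e ∨ c) ∨ ¬(a ∧ (a ∨ ¬e) ∨ (a ∨ ¬e) ∧ ¬a)) ∧ ¬b
= ¬(¬(a ∨ ¬e ∨ c) ∨ ¬(a ∨ ¬e)) ∧ ¬b
= (a ∨ ¬e ∨ c) ∧ (a ∨ ¬e) ∧ ¬b
= (a ∨ ¬e) ∧ ¬b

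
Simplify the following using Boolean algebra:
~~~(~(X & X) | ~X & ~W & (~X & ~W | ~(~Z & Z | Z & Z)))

X

~~~(~(X & X) | ~X & ~W & (~X & ~W | ~(~Z & Z | Z & Z)))
= ~~~(~(X & X) | ~X & ~W & (~X & ~W | ~Z))   — distribution
= ~~~(~(X & X) | ~X & ~W)   — absorption
= ~~~(~X | ~X & ~W)   — idempotence
= ~~~~X   — absorption
= ~~X   — double negation
= X   — double negation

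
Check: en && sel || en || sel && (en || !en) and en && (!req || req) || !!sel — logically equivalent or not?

E1: en && sel || en || sel && (en || !en)
    = en && sel || en || sel   [complement / identity]
    = en || sel   [absorption]
E2: en && (!req || req) || !!sel
    = en || !!sel   [complement / identity]
    = en || sel   [double negation]
Both reduce to en || sel, so they are equivalent.

Yes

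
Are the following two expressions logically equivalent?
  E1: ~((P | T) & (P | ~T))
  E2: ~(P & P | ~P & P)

E1: ~((P | T) & (P | ~T))
    = ~(T & ~T | P)   — distribution
    = ~P   — complement / identity
E2: ~(P & P | ~P & P)
    = ~P   — distribution
Both reduce to ~P, so they are equivalent.

Yes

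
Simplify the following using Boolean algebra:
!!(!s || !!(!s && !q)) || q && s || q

!!(!s || !!(!s && !q)) || q && s || q
= !!(!s || !s && !q) || q && s || q   [double negation]
= !!!s || q && s || q   [absorption]
= !s || q && s || q   [double negation]
= !s || q   [absorption]

!s || q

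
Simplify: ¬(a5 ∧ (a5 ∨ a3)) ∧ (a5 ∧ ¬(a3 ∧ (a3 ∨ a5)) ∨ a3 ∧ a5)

False

¬(a5 ∧ (a5 ∨ a3)) ∧ (a5 ∧ ¬(a3 ∧ (a3 ∨ a5)) ∨ a3 ∧ a5)
= ¬(a5 ∧ (a5 ∨ a3)) ∧ (a5 ∧ ¬a3 ∨ a3 ∧ a5)   (absorption)
= ¬(a5 ∧ (a5 ∨ a3)) ∧ a5   (distribution)
= ¬a5 ∧ a5   (absorption)
= False   (complement)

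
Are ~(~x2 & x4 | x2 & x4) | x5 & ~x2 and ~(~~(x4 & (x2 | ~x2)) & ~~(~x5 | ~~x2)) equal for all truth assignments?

Yes

E1: ~(~x2 & x4 | x2 & x4) | x5 & ~x2
    = ~x4 | x5 & ~x2   — distribution
E2: ~(~~(x4 & (x2 | ~x2)) & ~~(~x5 | ~~x2))
    = ~(~~x4 & ~~(~x5 | ~~x2))   — complement / identity
    = ~x4 | ~(~x5 | ~~x2)   — De Morgan
    = ~x4 | x5 & ~x2   — De Morgan
Both reduce to ~x4 | x5 & ~x2, so they are equivalent.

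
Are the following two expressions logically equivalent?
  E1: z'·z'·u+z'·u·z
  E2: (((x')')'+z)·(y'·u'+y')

E1: z'·z'·u+z'·u·z
    = z'·u   [distribution]
E2: (((x')')'+z)·(y'·u'+y')
    = (((x')')'+z)·y'   [absorption]
    = (x'+z)·y'   [double negation]
These differ: at u=0, x=1, y=0, z=1, E1 = 0 but E2 = 1.

No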